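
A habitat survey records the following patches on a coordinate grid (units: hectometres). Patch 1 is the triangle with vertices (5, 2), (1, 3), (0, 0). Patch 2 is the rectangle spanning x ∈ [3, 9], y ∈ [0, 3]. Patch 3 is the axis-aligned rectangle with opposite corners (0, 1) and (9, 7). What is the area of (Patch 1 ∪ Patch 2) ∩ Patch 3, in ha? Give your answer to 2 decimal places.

16.12

|Patch 1 ∪ Patch 2| = 23.2.
|(Patch 1 ∪ Patch 2) ∩ Patch 3| = 16.12.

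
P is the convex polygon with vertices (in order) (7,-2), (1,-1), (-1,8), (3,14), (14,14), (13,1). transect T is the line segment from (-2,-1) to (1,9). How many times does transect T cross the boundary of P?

1

The segment meets the boundary at (-0.277,4.745).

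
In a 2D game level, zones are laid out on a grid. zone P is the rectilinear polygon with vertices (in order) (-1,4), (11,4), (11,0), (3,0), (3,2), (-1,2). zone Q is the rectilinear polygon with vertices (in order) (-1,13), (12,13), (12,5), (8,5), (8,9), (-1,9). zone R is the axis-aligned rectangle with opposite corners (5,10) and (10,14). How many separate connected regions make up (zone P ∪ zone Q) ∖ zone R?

(zone P ∪ zone Q) ∖ zone R splits into 2 disjoint pieces (area 40, area 53).

2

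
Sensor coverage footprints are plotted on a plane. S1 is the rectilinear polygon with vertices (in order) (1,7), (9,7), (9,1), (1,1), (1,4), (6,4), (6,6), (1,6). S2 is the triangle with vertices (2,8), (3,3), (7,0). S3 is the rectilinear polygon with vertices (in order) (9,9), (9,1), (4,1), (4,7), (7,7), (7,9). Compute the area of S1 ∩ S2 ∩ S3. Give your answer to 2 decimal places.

The intersection is the polygon with vertices (4,2.25), (4,4), (4.5,4), (6.375,1), (5.667,1).
By the shoelace formula its area is 3.27.

3.27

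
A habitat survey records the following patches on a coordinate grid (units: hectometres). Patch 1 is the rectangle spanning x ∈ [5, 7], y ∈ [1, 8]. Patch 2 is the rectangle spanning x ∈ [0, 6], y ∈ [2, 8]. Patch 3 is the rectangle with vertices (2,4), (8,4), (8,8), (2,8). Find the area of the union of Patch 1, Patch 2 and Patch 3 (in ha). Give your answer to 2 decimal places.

By inclusion–exclusion:
Individual areas: |Patch 1| = 14, |Patch 2| = 36, |Patch 3| = 24.
|Patch 1∩Patch 2|: x∈[5,6], y∈[2,8] → 1·6 = 6.
|Patch 1∩Patch 3|: x∈[5,7], y∈[4,8] → 2·4 = 8.
|Patch 2∩Patch 3|: x∈[2,6], y∈[4,8] → 4·4 = 16.
|Patch 1∩Patch 2∩Patch 3| = 4.
|Patch 1 ∪ Patch 2 ∪ Patch 3| = 74 − 30 + 4 = 48.00.

48.00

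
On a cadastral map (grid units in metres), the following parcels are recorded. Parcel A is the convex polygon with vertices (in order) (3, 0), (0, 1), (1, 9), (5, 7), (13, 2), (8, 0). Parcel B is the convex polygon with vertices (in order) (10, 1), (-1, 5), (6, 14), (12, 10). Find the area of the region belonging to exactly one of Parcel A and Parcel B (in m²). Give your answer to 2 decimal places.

|Parcel A| = 66.5, |Parcel B| = 94.5, |Parcel A∩Parcel B| = 36.8792.
|Parcel A △ Parcel B| = |Parcel A| + |Parcel B| − 2·|Parcel A∩Parcel B| = 66.5 + 94.5 − 73.7584 = 87.24.

87.24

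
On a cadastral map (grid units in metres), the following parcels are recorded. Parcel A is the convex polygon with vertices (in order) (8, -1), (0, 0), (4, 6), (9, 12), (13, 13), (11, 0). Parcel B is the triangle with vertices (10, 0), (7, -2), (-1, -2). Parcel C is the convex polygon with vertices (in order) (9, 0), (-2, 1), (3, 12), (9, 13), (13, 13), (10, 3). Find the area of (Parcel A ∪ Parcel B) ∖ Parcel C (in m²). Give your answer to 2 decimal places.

|Parcel A ∪ Parcel B| = 106.037.
|(Parcel A ∪ Parcel B) ∩ Parcel C| = 78.0286.
|(Parcel A ∪ Parcel B) ∖ Parcel C| = 106.037 − 78.0286 = 28.01.

28.01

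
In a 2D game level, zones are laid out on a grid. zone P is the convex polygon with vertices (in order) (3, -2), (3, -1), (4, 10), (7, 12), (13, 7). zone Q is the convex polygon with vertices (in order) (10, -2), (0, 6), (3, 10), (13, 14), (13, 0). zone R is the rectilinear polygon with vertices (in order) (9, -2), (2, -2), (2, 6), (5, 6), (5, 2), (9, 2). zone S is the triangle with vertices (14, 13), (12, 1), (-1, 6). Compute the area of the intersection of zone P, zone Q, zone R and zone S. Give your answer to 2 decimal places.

2.93

The intersection is the polygon with vertices (3.636,6), (5,6), (5,3.692), (3.48,4.277).
By the shoelace formula its area is 2.93.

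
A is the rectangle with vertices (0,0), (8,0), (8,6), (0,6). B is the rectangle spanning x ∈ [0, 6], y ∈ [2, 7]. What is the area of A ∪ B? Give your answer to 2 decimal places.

54.00

By inclusion–exclusion:
Individual areas: |A| = 48, |B| = 30.
|A∩B|: x∈[0,6], y∈[2,6] → 6·4 = 24.
|A ∪ B| = 78 − 24 = 54.00.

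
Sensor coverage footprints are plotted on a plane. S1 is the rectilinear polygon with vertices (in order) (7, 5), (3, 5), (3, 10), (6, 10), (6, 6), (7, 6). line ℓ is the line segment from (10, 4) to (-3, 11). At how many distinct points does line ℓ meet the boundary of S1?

The segment meets the boundary at (6,6.154), (3,7.769), (6.286,6), (7,5.615).

4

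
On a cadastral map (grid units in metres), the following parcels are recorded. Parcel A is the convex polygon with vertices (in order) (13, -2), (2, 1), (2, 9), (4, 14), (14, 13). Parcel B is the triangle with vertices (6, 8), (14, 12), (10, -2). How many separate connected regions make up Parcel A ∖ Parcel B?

2

Parcel A ∖ Parcel B splits into 2 disjoint pieces (area 19.4049, area 90.8431).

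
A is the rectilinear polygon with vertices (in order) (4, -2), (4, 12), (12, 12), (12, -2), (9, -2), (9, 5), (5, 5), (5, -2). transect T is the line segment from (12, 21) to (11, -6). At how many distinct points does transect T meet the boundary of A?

2

The segment meets the boundary at (11.148,-2), (11.667,12).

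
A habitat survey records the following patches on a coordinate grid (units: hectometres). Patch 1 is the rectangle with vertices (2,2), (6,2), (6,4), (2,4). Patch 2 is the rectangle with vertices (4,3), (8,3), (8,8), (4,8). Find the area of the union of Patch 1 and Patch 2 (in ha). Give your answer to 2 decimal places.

By inclusion–exclusion:
Individual areas: |Patch 1| = 8, |Patch 2| = 20.
|Patch 1∩Patch 2|: x∈[4,6], y∈[3,4] → 2·1 = 2.
|Patch 1 ∪ Patch 2| = 28 − 2 = 26.00.

26.00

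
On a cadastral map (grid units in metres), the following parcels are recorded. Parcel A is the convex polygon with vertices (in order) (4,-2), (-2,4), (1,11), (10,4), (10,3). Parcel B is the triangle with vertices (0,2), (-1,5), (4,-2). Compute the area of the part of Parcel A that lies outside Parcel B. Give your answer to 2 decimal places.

77.00

|Parcel A| = 81, |Parcel A∩Parcel B| = 4.
|Parcel A ∖ Parcel B| = |Parcel A| − |Parcel A∩Parcel B| = 81 − 4 = 77.00.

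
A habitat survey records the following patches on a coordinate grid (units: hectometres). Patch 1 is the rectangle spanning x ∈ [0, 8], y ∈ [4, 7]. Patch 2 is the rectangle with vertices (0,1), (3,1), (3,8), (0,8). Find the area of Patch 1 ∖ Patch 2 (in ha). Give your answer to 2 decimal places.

15.00

|Patch 1∩Patch 2|: x∈[0,3], y∈[4,7] → 3·3 = 9.
|Patch 1| = 24.
|Patch 1 ∖ Patch 2| = |Patch 1| − |Patch 1∩Patch 2| = 24 − 9 = 15.00.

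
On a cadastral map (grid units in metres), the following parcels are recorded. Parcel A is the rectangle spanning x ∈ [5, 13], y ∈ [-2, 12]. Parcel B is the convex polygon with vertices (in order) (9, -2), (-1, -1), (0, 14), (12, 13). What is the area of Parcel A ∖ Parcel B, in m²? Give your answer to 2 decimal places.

37.20

|Parcel A| = 112, |Parcel A∩Parcel B| = 74.8.
|Parcel A ∖ Parcel B| = |Parcel A| − |Parcel A∩Parcel B| = 112 − 74.8 = 37.20.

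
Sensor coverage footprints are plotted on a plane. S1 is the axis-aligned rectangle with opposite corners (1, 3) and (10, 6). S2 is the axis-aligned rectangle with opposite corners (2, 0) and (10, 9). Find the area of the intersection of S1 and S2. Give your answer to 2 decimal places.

|S1∩S2|: x∈[2,10], y∈[3,6] → 8·3 = 24.

24.00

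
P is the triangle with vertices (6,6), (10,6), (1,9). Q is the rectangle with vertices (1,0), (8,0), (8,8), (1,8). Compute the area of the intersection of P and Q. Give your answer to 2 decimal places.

4.67

The intersection is the polygon with vertices (6,6), (2.667,8), (4,8), (8,6.667), (8,6).
By the shoelace formula its area is 4.67.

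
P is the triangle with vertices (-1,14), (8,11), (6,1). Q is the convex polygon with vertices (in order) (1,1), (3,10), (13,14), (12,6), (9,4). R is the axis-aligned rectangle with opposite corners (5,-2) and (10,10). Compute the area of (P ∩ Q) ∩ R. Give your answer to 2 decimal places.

15.00

The region (P ∩ Q) ∩ R is the polygon with vertices (6.405,3.027), (5.16,2.56), (5,2.857), (5,10), (7.8,10).
By the shoelace formula its area is 15.00.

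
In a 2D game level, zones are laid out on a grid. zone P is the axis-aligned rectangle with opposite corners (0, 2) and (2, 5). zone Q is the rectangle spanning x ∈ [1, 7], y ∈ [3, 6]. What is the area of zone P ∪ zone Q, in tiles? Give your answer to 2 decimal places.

22.00

By inclusion–exclusion:
Individual areas: |zone P| = 6, |zone Q| = 18.
|zone P∩zone Q|: x∈[1,2], y∈[3,5] → 1·2 = 2.
|zone P ∪ zone Q| = 24 − 2 = 22.00.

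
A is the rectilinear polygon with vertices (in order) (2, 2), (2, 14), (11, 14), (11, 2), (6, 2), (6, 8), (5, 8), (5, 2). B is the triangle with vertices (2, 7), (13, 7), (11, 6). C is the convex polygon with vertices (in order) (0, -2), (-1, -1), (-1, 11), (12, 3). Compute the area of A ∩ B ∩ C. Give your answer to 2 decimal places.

0.52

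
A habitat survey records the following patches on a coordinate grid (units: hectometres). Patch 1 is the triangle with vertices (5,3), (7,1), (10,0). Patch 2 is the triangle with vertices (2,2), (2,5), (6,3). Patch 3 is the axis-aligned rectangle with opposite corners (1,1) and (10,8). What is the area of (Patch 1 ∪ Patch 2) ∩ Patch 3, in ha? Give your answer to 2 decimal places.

7.32

The region (Patch 1 ∪ Patch 2) ∩ Patch 3 is the polygon with vertices (5.2,2.8), (2,2), (2,5), (6,3), (5.294,2.824), (8.333,1), (7,1).
By the shoelace formula its area is 7.32.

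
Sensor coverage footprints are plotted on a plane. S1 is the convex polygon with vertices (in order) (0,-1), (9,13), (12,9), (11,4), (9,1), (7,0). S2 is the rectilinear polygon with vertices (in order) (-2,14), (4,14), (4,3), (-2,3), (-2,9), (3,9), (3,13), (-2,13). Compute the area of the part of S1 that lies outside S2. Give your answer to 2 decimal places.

|S1| = 78, |S1∩S2| = 1.5873.
|S1 ∖ S2| = |S1| − |S1∩S2| = 78 − 1.5873 = 76.41.

76.41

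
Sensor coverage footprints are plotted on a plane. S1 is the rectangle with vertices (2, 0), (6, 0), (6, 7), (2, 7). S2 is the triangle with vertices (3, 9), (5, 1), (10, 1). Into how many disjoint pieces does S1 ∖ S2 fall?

S1 ∖ S2 splits into 2 disjoint pieces (area 17.5, area 0.8929).

2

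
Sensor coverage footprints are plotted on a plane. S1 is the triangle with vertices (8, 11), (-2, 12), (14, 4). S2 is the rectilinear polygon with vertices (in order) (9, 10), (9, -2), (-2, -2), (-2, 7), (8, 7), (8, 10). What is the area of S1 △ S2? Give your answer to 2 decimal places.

|S1| = 32, |S2| = 102, |S1∩S2| = 3.2381.
|S1 △ S2| = |S1| + |S2| − 2·|S1∩S2| = 32 + 102 − 6.4762 = 127.52.

127.52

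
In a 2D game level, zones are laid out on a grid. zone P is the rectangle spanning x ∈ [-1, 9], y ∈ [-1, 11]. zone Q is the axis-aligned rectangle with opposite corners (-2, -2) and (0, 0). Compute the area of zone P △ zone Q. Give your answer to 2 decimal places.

|zone P∩zone Q|: x∈[-1,0], y∈[-1,0] → 1·1 = 1.
|zone P △ zone Q| = |zone P| + |zone Q| − 2·|zone P∩zone Q| = 120 + 4 − 2 = 122.00.

122.00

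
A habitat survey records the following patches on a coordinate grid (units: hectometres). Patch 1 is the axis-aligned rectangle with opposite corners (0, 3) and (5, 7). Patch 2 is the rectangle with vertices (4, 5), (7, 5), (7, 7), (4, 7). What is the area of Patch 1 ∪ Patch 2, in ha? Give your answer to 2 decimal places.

24.00

By inclusion–exclusion:
Individual areas: |Patch 1| = 20, |Patch 2| = 6.
|Patch 1∩Patch 2|: x∈[4,5], y∈[5,7] → 1·2 = 2.
|Patch 1 ∪ Patch 2| = 26 − 2 = 24.00.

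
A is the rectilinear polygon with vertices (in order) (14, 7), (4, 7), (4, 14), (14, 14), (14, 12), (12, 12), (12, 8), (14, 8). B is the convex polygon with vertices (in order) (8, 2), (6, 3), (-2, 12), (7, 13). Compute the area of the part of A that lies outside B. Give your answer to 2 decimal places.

|A| = 62, |A∩B| = 19.1364.
|A ∖ B| = |A| − |A∩B| = 62 − 19.1364 = 42.86.

42.86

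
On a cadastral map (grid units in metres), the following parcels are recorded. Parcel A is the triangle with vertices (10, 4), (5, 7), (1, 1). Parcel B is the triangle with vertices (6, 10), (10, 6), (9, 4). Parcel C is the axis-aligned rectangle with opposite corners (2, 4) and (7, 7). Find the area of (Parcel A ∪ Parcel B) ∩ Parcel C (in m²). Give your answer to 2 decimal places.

7.80

The region (Parcel A ∪ Parcel B) ∩ Parcel C is the polygon with vertices (5,7), (7,5.8), (7,4), (3,4).
By the shoelace formula its area is 7.80.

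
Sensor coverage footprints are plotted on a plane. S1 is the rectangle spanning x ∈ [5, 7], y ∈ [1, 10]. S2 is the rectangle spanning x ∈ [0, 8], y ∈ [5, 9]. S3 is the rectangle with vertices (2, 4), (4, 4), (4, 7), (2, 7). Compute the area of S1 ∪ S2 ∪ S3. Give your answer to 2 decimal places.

44.00

By inclusion–exclusion:
Individual areas: |S1| = 18, |S2| = 32, |S3| = 6.
|S1∩S2|: x∈[5,7], y∈[5,9] → 2·4 = 8.
|S1∩S3| = 0 (no overlap).
|S2∩S3|: x∈[2,4], y∈[5,7] → 2·2 = 4.
|S1∩S2∩S3| = 0.
|S1 ∪ S2 ∪ S3| = 56 − 12 + 0 = 44.00.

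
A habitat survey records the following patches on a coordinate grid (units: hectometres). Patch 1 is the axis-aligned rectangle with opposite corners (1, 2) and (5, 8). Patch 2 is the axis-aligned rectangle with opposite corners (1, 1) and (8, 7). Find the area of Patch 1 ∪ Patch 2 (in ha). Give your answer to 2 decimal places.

By inclusion–exclusion:
Individual areas: |Patch 1| = 24, |Patch 2| = 42.
|Patch 1∩Patch 2|: x∈[1,5], y∈[2,7] → 4·5 = 20.
|Patch 1 ∪ Patch 2| = 66 − 20 = 46.00.

46.00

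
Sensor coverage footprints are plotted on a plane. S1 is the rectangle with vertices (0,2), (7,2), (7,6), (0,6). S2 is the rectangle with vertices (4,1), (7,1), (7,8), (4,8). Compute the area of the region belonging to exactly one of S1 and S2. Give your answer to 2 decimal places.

25.00

|S1∩S2|: x∈[4,7], y∈[2,6] → 3·4 = 12.
|S1 △ S2| = |S1| + |S2| − 2·|S1∩S2| = 28 + 21 − 24 = 25.00.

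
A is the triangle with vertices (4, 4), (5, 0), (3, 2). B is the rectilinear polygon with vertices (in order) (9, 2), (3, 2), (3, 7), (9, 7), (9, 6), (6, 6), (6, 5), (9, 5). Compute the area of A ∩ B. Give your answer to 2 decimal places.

1.50

The intersection is the polygon with vertices (4.5,2), (3,2), (4,4).
By the shoelace formula its area is 1.50.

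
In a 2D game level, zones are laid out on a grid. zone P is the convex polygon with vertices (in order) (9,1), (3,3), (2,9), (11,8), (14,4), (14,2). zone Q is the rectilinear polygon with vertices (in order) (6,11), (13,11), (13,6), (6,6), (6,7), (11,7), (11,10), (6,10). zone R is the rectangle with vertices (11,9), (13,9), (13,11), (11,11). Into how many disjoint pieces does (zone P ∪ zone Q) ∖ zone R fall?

(zone P ∪ zone Q) ∖ zone R splits into 2 disjoint pieces (area 73.5, area 5).

2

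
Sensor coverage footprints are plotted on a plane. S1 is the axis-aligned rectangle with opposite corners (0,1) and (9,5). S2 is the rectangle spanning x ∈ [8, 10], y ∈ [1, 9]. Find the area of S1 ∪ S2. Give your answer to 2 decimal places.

48.00

By inclusion–exclusion:
Individual areas: |S1| = 36, |S2| = 16.
|S1∩S2|: x∈[8,9], y∈[1,5] → 1·4 = 4.
|S1 ∪ S2| = 52 − 4 = 48.00.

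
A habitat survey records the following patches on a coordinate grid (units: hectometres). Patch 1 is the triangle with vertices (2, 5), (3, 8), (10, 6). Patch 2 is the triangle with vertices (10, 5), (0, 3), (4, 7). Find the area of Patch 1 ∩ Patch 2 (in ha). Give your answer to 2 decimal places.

The intersection is the polygon with vertices (2,5), (4,7), (7.818,5.727).
By the shoelace formula its area is 5.09.

5.09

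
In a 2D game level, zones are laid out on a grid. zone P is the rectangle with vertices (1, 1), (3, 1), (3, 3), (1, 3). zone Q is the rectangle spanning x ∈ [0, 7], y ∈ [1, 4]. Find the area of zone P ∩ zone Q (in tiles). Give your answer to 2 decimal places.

|zone P∩zone Q|: x∈[1,3], y∈[1,3] → 2·2 = 4.

4.00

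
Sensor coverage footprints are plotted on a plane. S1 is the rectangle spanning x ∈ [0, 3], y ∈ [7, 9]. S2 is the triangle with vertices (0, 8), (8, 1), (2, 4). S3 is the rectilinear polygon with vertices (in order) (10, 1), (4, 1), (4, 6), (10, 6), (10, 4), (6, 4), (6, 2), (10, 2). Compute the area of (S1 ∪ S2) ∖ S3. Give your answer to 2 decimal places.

|S1 ∪ S2| = 14.6786.
|(S1 ∪ S2) ∩ S3| = 2.6786.
|(S1 ∪ S2) ∖ S3| = 14.6786 − 2.6786 = 12.00.

12.00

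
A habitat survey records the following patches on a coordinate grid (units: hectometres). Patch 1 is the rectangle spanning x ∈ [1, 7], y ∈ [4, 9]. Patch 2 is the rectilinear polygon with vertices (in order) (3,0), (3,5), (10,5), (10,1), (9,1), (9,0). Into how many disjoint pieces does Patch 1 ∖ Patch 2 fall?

1

Patch 1 ∖ Patch 2 is a single connected region.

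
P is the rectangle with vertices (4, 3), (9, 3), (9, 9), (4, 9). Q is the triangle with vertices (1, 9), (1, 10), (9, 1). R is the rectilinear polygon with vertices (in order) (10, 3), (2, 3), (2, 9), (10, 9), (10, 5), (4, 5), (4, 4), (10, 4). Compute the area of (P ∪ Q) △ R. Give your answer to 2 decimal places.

21.66

|P ∪ Q| = 32.6597.
|(P ∪ Q) ∩ R| = 26.5.
|(P ∪ Q) △ R| = 32.6597 + 42 − 53 = 21.66.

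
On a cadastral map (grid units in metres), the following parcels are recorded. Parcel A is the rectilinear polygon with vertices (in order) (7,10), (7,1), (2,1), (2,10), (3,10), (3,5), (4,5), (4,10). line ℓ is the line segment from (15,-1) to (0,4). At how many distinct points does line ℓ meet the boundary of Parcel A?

2

The segment meets the boundary at (2,3.333), (7,1.667).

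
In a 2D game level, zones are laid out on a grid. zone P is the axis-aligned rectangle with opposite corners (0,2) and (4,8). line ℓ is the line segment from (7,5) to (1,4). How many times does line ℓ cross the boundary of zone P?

1

The segment meets the boundary at (4,4.5).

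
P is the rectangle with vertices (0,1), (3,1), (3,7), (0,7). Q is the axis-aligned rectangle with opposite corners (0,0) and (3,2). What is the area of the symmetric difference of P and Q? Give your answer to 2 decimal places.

|P∩Q|: x∈[0,3], y∈[1,2] → 3·1 = 3.
|P △ Q| = |P| + |Q| − 2·|P∩Q| = 18 + 6 − 6 = 18.00.

18.00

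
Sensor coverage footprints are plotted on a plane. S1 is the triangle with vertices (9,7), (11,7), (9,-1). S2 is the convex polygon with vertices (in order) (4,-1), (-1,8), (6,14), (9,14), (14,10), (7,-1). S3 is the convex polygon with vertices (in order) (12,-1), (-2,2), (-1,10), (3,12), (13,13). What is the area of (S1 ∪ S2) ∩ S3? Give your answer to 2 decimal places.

120.05

|S1 ∪ S2| = 135.0336.
|(S1 ∪ S2) ∩ S3| = 120.05.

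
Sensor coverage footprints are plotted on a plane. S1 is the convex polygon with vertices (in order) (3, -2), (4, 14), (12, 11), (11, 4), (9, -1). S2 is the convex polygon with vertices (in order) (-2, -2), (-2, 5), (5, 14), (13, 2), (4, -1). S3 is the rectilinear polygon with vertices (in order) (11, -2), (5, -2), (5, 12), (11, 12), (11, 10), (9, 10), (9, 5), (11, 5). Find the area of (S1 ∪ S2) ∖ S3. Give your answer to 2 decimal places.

99.49

|S1 ∪ S2| = 164.9475.
|(S1 ∪ S2) ∩ S3| = 65.4535.
|(S1 ∪ S2) ∖ S3| = 164.9475 − 65.4535 = 99.49.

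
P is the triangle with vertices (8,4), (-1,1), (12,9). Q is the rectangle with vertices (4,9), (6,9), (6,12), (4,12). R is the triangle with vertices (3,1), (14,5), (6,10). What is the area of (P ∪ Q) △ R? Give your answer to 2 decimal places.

41.12

|P ∪ Q| = 22.5.
|(P ∪ Q) ∩ R| = 12.4413.
|(P ∪ Q) △ R| = 22.5 + 43.5 − 24.8827 = 41.12.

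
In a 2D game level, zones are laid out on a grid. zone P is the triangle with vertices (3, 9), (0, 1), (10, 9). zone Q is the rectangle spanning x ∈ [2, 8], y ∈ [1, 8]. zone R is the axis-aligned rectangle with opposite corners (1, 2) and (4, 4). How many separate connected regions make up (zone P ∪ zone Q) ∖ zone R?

(zone P ∪ zone Q) ∖ zone R splits into 2 disjoint pieces (area 45.8083, area 0.9583).

2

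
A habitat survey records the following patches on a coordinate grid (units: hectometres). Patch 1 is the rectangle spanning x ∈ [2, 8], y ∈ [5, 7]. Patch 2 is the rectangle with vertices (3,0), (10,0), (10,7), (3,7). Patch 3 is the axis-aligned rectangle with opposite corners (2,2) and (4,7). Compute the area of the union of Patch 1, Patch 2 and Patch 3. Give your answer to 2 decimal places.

By inclusion–exclusion:
Individual areas: |Patch 1| = 12, |Patch 2| = 49, |Patch 3| = 10.
|Patch 1∩Patch 2|: x∈[3,8], y∈[5,7] → 5·2 = 10.
|Patch 1∩Patch 3|: x∈[2,4], y∈[5,7] → 2·2 = 4.
|Patch 2∩Patch 3|: x∈[3,4], y∈[2,7] → 1·5 = 5.
|Patch 1∩Patch 2∩Patch 3| = 2.
|Patch 1 ∪ Patch 2 ∪ Patch 3| = 71 − 19 + 2 = 54.00.

54.00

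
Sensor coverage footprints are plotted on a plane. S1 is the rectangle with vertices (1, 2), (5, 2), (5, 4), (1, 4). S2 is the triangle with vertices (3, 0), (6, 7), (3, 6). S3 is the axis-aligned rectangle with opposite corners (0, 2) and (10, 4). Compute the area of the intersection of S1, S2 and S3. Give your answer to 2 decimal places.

The intersection is the polygon with vertices (3.857,2), (3,2), (3,4), (4.714,4).
By the shoelace formula its area is 2.57.

2.57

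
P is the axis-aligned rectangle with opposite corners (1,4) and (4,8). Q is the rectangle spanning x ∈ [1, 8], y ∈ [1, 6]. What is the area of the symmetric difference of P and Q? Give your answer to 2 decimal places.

35.00

|P∩Q|: x∈[1,4], y∈[4,6] → 3·2 = 6.
|P △ Q| = |P| + |Q| − 2·|P∩Q| = 12 + 35 − 12 = 35.00.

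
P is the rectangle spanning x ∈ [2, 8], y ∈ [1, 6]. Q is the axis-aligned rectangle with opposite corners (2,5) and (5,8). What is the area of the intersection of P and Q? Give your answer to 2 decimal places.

|P∩Q|: x∈[2,5], y∈[5,6] → 3·1 = 3.

3.00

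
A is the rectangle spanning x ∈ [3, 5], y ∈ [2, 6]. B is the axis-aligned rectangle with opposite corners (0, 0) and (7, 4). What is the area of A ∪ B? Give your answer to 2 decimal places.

By inclusion–exclusion:
Individual areas: |A| = 8, |B| = 28.
|A∩B|: x∈[3,5], y∈[2,4] → 2·2 = 4.
|A ∪ B| = 36 − 4 = 32.00.

32.00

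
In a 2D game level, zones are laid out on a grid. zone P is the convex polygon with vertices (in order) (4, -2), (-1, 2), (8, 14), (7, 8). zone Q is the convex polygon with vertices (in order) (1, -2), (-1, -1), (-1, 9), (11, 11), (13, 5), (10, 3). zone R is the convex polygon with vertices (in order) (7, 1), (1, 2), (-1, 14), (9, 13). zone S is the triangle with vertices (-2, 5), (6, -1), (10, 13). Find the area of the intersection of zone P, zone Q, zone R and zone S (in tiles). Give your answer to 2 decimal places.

33.89

The intersection is the polygon with vertices (7.4,10.4), (7,8), (5,1.333), (2.286,1.786), (0.857,2.857), (0.636,4.182), (4.5,9.333), (5.667,10.111).
By the shoelace formula its area is 33.89.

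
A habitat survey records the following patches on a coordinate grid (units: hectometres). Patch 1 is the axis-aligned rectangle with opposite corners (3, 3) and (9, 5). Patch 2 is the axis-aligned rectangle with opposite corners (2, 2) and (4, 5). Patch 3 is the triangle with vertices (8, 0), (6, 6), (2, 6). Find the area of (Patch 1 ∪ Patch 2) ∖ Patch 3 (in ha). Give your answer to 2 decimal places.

|Patch 1 ∪ Patch 2| = 16.
|(Patch 1 ∪ Patch 2) ∩ Patch 3| = 5.3333.
|(Patch 1 ∪ Patch 2) ∖ Patch 3| = 16 − 5.3333 = 10.67.

10.67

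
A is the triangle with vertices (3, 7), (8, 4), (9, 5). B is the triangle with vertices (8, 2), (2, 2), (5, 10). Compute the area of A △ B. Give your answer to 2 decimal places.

24.31

|A| = 4, |B| = 24, |A∩B| = 1.846.
|A △ B| = |A| + |B| − 2·|A∩B| = 4 + 24 − 3.6921 = 24.31.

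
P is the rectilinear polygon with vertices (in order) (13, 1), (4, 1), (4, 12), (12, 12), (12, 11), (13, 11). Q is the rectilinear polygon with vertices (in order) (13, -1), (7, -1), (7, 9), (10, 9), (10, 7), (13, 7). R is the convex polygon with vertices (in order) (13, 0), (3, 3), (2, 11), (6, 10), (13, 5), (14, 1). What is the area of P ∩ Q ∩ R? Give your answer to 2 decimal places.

35.72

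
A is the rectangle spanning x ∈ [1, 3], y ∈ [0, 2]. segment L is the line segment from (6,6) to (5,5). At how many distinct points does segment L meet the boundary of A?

The segment lies entirely outside A and never meets its boundary.

0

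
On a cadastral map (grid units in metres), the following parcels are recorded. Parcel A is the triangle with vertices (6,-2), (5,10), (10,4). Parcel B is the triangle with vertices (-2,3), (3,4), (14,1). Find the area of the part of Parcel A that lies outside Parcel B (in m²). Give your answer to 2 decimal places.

23.88

|Parcel A| = 27, |Parcel A∩Parcel B| = 3.1215.
|Parcel A ∖ Parcel B| = |Parcel A| − |Parcel A∩Parcel B| = 27 − 3.1215 = 23.88.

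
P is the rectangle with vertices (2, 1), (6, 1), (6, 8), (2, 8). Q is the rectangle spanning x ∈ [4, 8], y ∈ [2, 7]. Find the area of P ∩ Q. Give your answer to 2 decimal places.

|P∩Q|: x∈[4,6], y∈[2,7] → 2·5 = 10.

10.00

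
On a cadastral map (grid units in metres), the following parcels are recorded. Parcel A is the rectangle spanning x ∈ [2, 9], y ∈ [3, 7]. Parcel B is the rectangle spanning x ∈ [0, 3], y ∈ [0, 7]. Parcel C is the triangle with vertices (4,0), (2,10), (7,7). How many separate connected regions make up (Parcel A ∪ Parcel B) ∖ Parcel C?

(Parcel A ∪ Parcel B) ∖ Parcel C splits into 2 disjoint pieces (area 11.4286, area 21).

2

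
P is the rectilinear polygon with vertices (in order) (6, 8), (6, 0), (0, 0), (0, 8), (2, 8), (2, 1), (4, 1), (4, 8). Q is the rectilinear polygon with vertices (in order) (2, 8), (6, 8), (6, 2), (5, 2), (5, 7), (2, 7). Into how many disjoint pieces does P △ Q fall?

P △ Q is a single connected region.

1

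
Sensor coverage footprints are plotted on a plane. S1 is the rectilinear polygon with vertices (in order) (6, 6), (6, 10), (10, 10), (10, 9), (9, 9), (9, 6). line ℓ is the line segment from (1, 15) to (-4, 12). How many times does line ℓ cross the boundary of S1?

The segment lies entirely outside S1 and never meets its boundary.

0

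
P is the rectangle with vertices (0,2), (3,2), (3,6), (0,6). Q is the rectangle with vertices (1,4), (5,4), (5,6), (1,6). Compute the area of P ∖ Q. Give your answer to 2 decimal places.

|P∩Q|: x∈[1,3], y∈[4,6] → 2·2 = 4.
|P| = 12.
|P ∖ Q| = |P| − |P∩Q| = 12 − 4 = 8.00.

8.00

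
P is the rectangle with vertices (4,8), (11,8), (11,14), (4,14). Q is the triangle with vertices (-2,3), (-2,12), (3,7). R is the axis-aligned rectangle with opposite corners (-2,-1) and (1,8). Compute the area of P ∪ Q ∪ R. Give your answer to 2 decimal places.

By inclusion–exclusion:
Individual areas: |P| = 42, |Q| = 22.5, |R| = 27.
|P∩Q| = 0.
|P∩R| = 0 (no overlap).
|Q∩R| = 11.4.
|P∩Q∩R| = 0.
|P ∪ Q ∪ R| = 91.5 − 11.4 + 0 = 80.10.

80.10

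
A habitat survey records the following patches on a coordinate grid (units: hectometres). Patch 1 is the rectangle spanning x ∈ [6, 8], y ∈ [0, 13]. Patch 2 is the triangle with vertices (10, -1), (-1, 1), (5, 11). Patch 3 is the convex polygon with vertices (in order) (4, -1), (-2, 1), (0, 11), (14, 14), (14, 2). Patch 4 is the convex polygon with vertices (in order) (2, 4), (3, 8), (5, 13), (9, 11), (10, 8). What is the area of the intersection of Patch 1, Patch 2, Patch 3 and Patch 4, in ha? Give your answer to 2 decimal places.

1.17

The intersection is the polygon with vertices (6,8.6), (6.897,6.448), (6,6).
By the shoelace formula its area is 1.17.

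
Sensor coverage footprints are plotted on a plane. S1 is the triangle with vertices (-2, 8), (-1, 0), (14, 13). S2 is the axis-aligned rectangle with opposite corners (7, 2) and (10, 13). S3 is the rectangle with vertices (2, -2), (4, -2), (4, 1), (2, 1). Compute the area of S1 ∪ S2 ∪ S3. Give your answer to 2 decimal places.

By inclusion–exclusion:
Individual areas: |S1| = 66.5, |S2| = 33, |S3| = 6.
|S1∩S2| = 9.1438.
|S1∩S3| = 0.
|S2∩S3| = 0 (no overlap).
|S1∩S2∩S3| = 0.
|S1 ∪ S2 ∪ S3| = 105.5 − 9.1438 + 0 = 96.36.

96.36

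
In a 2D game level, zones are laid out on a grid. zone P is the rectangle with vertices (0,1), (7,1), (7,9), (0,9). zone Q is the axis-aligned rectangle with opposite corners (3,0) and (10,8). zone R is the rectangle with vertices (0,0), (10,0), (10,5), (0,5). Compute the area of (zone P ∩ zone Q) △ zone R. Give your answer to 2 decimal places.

|zone P ∩ zone Q| = 28.
|(zone P ∩ zone Q) ∩ zone R| = 16.
|(zone P ∩ zone Q) △ zone R| = 28 + 50 − 32 = 46.00.

46.00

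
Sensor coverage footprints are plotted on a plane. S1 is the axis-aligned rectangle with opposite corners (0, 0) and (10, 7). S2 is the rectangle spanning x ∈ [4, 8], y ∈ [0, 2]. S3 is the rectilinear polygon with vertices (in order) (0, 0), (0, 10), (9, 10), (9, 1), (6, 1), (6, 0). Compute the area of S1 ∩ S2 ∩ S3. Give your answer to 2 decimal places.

6.00

The intersection is the polygon with vertices (4,2), (8,2), (8,1), (6,1), (6,0), (4,0).
By the shoelace formula its area is 6.00.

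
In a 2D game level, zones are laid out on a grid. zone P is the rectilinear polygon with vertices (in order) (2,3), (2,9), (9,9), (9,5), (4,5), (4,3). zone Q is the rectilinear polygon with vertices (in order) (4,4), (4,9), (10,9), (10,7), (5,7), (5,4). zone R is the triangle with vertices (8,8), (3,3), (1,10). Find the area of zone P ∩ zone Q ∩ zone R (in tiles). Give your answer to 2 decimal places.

7.75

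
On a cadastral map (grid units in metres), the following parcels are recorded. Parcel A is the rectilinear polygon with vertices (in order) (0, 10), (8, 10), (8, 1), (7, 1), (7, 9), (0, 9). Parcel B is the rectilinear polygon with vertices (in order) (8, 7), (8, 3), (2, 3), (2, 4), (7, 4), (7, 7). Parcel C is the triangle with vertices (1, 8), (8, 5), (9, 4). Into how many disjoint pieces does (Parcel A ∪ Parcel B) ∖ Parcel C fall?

2

(Parcel A ∪ Parcel B) ∖ Parcel C splits into 2 disjoint pieces (area 11.7857, area 8.75).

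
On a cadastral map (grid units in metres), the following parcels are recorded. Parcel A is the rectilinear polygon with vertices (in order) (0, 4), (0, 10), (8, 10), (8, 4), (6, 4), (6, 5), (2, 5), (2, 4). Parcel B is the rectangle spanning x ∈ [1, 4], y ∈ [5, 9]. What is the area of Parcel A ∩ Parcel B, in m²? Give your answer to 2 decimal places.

12.00

The intersection is the polygon with vertices (2,5), (1,5), (1,9), (4,9), (4,5).
By the shoelace formula its area is 12.00.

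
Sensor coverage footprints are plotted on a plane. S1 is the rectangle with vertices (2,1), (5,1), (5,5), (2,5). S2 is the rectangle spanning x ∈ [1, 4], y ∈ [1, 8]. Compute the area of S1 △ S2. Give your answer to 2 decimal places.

17.00

|S1∩S2|: x∈[2,4], y∈[1,5] → 2·4 = 8.
|S1 △ S2| = |S1| + |S2| − 2·|S1∩S2| = 12 + 21 − 16 = 17.00.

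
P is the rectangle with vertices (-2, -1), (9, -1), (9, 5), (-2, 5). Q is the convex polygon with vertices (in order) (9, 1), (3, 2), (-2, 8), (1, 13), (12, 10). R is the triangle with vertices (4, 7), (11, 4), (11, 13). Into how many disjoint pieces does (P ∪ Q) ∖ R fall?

(P ∪ Q) ∖ R splits into 2 disjoint pieces (area 120.2177, area 1.6364).

2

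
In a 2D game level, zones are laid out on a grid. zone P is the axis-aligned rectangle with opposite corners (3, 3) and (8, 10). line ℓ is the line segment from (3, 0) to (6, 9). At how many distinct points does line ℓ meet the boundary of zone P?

1

The segment meets the boundary at (4,3).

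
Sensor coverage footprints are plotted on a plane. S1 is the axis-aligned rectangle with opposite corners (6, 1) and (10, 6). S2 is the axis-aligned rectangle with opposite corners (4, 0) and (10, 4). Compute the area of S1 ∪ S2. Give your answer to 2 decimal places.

32.00

By inclusion–exclusion:
Individual areas: |S1| = 20, |S2| = 24.
|S1∩S2|: x∈[6,10], y∈[1,4] → 4·3 = 12.
|S1 ∪ S2| = 44 − 12 = 32.00.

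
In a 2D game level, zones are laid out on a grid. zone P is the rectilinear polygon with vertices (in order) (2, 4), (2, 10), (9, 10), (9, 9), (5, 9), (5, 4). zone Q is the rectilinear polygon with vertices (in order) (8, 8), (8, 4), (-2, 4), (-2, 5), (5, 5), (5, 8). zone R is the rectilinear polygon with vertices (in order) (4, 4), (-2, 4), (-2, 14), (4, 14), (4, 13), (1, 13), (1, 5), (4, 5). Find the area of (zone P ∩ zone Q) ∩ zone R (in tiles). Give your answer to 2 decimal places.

2.00

The region (zone P ∩ zone Q) ∩ zone R is the polygon with vertices (4,5), (4,4), (2,4), (2,5).
By the shoelace formula its area is 2.00.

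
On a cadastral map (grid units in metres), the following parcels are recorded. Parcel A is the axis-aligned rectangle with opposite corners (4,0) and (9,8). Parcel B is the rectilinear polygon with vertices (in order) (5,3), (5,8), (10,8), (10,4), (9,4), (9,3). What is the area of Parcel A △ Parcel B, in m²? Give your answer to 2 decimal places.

|Parcel A| = 40, |Parcel B| = 24, |Parcel A∩Parcel B| = 20.
|Parcel A △ Parcel B| = |Parcel A| + |Parcel B| − 2·|Parcel A∩Parcel B| = 40 + 24 − 40 = 24.00.

24.00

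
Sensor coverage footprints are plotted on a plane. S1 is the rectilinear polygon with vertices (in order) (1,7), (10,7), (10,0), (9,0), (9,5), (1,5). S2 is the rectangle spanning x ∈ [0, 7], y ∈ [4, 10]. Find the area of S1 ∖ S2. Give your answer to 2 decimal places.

|S1| = 23, |S1∩S2| = 12.
|S1 ∖ S2| = |S1| − |S1∩S2| = 23 − 12 = 11.00.

11.00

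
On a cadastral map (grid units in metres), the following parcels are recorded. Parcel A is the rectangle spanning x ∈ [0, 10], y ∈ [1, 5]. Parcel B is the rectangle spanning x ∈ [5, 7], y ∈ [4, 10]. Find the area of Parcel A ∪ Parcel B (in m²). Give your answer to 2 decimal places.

By inclusion–exclusion:
Individual areas: |Parcel A| = 40, |Parcel B| = 12.
|Parcel A∩Parcel B|: x∈[5,7], y∈[4,5] → 2·1 = 2.
|Parcel A ∪ Parcel B| = 52 − 2 = 50.00.

50.00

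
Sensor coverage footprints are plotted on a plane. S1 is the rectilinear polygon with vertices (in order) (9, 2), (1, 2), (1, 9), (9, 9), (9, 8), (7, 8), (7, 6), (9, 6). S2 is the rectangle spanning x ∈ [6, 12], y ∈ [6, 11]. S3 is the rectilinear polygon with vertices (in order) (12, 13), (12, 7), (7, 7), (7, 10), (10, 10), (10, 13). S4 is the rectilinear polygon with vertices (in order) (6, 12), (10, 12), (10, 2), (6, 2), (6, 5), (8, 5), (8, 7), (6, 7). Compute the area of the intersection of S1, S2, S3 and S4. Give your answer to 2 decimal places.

2.00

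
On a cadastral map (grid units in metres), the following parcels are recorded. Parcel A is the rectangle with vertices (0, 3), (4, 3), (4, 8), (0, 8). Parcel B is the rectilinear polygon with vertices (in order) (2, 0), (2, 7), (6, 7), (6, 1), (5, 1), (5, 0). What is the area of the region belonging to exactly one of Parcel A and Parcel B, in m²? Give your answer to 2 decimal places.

|Parcel A| = 20, |Parcel B| = 27, |Parcel A∩Parcel B| = 8.
|Parcel A △ Parcel B| = |Parcel A| + |Parcel B| − 2·|Parcel A∩Parcel B| = 20 + 27 − 16 = 31.00.

31.00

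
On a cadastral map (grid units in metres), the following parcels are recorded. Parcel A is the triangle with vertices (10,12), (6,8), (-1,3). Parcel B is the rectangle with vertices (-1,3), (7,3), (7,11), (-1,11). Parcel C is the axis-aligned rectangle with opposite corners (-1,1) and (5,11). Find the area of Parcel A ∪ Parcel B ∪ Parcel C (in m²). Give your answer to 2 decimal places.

76.82

By inclusion–exclusion:
Individual areas: |Parcel A| = 4, |Parcel B| = 64, |Parcel C| = 60.
|Parcel A∩Parcel B| = 3.1818.
|Parcel A∩Parcel C| = 1.8701.
|Parcel B∩Parcel C|: x∈[-1,5], y∈[3,11] → 6·8 = 48.
|Parcel A∩Parcel B∩Parcel C| = 1.8701.
|Parcel A ∪ Parcel B ∪ Parcel C| = 128 − 53.0519 + 1.8701 = 76.82.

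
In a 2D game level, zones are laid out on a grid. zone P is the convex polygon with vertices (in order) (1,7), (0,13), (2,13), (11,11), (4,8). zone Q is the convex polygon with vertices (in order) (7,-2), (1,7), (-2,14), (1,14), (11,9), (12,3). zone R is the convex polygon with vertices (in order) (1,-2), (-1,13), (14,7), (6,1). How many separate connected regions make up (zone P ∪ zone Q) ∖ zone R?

(zone P ∪ zone Q) ∖ zone R splits into 2 disjoint pieces (area 22.242, area 18.3228).

2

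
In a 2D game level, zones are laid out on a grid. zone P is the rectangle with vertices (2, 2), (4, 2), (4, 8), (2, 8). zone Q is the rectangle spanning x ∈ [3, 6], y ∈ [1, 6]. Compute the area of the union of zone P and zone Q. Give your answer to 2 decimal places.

23.00

By inclusion–exclusion:
Individual areas: |zone P| = 12, |zone Q| = 15.
|zone P∩zone Q|: x∈[3,4], y∈[2,6] → 1·4 = 4.
|zone P ∪ zone Q| = 27 − 4 = 23.00.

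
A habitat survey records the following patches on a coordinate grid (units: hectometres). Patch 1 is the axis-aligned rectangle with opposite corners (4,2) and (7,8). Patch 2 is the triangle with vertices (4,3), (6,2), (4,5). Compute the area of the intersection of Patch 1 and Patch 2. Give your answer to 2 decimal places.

The intersection is the polygon with vertices (4,5), (6,2), (4,3).
By the shoelace formula its area is 2.00.

2.00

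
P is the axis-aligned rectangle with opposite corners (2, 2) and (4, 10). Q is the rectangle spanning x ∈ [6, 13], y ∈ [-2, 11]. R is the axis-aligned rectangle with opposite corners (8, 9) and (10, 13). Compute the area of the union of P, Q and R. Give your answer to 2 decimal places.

By inclusion–exclusion:
Individual areas: |P| = 16, |Q| = 91, |R| = 8.
|P∩Q| = 0 (no overlap).
|P∩R| = 0 (no overlap).
|Q∩R|: x∈[8,10], y∈[9,11] → 2·2 = 4.
|P∩Q∩R| = 0.
|P ∪ Q ∪ R| = 115 − 4 + 0 = 111.00.

111.00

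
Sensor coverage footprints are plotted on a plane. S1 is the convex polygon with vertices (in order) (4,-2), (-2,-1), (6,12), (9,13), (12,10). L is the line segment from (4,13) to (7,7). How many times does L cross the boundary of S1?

The segment meets the boundary at (5.172,10.655).

1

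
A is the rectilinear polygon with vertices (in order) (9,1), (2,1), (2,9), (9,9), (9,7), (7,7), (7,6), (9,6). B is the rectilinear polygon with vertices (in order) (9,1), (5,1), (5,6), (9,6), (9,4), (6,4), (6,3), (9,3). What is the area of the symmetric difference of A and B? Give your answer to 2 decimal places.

|A| = 54, |B| = 17, |A∩B| = 17.
|A △ B| = |A| + |B| − 2·|A∩B| = 54 + 17 − 34 = 37.00.

37.00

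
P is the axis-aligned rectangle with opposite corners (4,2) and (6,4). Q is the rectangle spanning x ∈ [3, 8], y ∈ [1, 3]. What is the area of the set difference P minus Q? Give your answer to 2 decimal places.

|P∩Q|: x∈[4,6], y∈[2,3] → 2·1 = 2.
|P| = 4.
|P ∖ Q| = |P| − |P∩Q| = 4 − 2 = 2.00.

2.00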